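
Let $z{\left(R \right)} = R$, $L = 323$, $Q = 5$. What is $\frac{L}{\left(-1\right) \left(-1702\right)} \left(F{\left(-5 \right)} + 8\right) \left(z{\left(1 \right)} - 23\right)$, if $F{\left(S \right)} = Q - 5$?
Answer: $- \frac{28424}{851} \approx -33.401$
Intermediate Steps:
$F{\left(S \right)} = 0$ ($F{\left(S \right)} = 5 - 5 = 0$)
$\frac{L}{\left(-1\right) \left(-1702\right)} \left(F{\left(-5 \right)} + 8\right) \left(z{\left(1 \right)} - 23\right) = \frac{323}{\left(-1\right) \left(-1702\right)} \left(0 + 8\right) \left(1 - 23\right) = \frac{323}{1702} \cdot 8 \left(-22\right) = 323 \cdot \frac{1}{1702} \left(-176\right) = \frac{323}{1702} \left(-176\right) = - \frac{28424}{851}$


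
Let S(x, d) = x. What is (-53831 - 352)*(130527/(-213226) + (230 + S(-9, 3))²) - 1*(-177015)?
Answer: -564226214324247/213226 ≈ -2.6461e+9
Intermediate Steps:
(-53831 - 352)*(130527/(-213226) + (230 + S(-9, 3))²) - 1*(-177015) = (-53831 - 352)*(130527/(-213226) + (230 - 9)²) - 1*(-177015) = -54183*(130527*(-1/213226) + 221²) + 177015 = -54183*(-130527/213226 + 48841) + 177015 = -54183*10414040539/213226 + 177015 = -564263958524637/213226 + 177015 = -564226214324247/213226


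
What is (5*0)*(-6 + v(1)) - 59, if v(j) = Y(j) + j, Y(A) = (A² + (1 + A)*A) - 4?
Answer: -59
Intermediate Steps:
Y(A) = -4 + A² + A*(1 + A) (Y(A) = (A² + A*(1 + A)) - 4 = -4 + A² + A*(1 + A))
v(j) = -4 + 2*j + 2*j² (v(j) = (-4 + j + 2*j²) + j = -4 + 2*j + 2*j²)
(5*0)*(-6 + v(1)) - 59 = (5*0)*(-6 + (-4 + 2*1 + 2*1²)) - 59 = 0*(-6 + (-4 + 2 + 2*1)) - 59 = 0*(-6 + (-4 + 2 + 2)) - 59 = 0*(-6 + 0) - 59 = 0*(-6) - 59 = 0 - 59 = -59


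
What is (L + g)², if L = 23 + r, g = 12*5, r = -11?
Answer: 5184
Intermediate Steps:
g = 60
L = 12 (L = 23 - 11 = 12)
(L + g)² = (12 + 60)² = 72² = 5184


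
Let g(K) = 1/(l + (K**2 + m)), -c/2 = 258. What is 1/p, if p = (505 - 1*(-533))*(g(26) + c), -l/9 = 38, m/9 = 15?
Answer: -469/251199114 ≈ -1.8670e-6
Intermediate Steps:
c = -516 (c = -2*258 = -516)
m = 135 (m = 9*15 = 135)
l = -342 (l = -9*38 = -342)
g(K) = 1/(-207 + K**2) (g(K) = 1/(-342 + (K**2 + 135)) = 1/(-342 + (135 + K**2)) = 1/(-207 + K**2))
p = -251199114/469 (p = (505 - 1*(-533))*(1/(-207 + 26**2) - 516) = (505 + 533)*(1/(-207 + 676) - 516) = 1038*(1/469 - 516) = 1038*(-242003/469) = -251199114/469 ≈ -5.3561e+5)
1/p = 1/(-251199114/469) = -469/251199114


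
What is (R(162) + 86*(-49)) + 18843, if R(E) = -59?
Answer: 14570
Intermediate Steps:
(R(162) + 86*(-49)) + 18843 = (-59 + 86*(-49)) + 18843 = (-59 - 4214) + 18843 = -4273 + 18843 = 14570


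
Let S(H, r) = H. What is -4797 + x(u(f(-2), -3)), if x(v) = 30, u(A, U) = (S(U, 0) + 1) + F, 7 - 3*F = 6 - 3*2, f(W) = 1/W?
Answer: -4767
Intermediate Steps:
f(W) = 1/W
F = 7/3 (F = 7/3 - (6 - 3*2)/3 = 7/3 - (6 - 6)/3 = 7/3 - 1/3*0 = 7/3 + 0 = 7/3 ≈ 2.3333)
u(A, U) = 10/3 + U (u(A, U) = (U + 1) + 7/3 = (1 + U) + 7/3 = 10/3 + U)
-4797 + x(u(f(-2), -3)) = -4797 + 30 = -4767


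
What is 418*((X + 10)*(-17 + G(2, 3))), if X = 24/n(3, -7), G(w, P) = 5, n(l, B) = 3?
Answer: -90288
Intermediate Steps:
X = 8 (X = 24/3 = 24*(1/3) = 8)
418*((X + 10)*(-17 + G(2, 3))) = 418*((8 + 10)*(-17 + 5)) = 418*(18*(-12)) = 418*(-216) = -90288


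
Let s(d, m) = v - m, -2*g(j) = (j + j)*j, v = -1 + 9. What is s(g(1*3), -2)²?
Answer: 100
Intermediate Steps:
v = 8
g(j) = -j² (g(j) = -(j + j)*j/2 = -2*j*j/2 = -j²)
s(d, m) = 8 - m
s(g(1*3), -2)² = (8 - 1*(-2))² = (8 + 2)² = 10² = 100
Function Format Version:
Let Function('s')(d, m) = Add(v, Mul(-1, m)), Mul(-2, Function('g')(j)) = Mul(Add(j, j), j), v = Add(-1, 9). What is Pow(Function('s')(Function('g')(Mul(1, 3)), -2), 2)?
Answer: 100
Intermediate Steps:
v = 8
Function('g')(j) = Mul(-1, Pow(j, 2)) (Function('g')(j) = Mul(Rational(-1, 2), Mul(Add(j, j), j)) = Mul(Rational(-1, 2), Mul(Mul(2, j), j)) = Mul(Rational(-1, 2), Mul(2, Pow(j, 2))) = Mul(-1, Pow(j, 2)))
Function('s')(d, m) = Add(8, Mul(-1, m))
Pow(Function('s')(Function('g')(Mul(1, 3)), -2), 2) = Pow(Add(8, Mul(-1, -2)), 2) = Pow(Add(8, 2), 2) = Pow(10, 2) = 100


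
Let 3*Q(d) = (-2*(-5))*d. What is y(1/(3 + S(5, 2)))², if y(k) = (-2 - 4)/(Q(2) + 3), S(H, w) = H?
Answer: 324/841 ≈ 0.38526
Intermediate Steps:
Q(d) = 10*d/3 (Q(d) = ((-2*(-5))*d)/3 = (10*d)/3 = 10*d/3)
y(k) = -18/29 (y(k) = (-2 - 4)/((10/3)*2 + 3) = -6/(20/3 + 3) = -6/29/3 = -6*3/29 = -18/29)
y(1/(3 + S(5, 2)))² = (-18/29)² = 324/841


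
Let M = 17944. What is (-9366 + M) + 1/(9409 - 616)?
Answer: 75426355/8793 ≈ 8578.0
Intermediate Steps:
(-9366 + M) + 1/(9409 - 616) = (-9366 + 17944) + 1/(9409 - 616) = 8578 + 1/8793 = 75426355/8793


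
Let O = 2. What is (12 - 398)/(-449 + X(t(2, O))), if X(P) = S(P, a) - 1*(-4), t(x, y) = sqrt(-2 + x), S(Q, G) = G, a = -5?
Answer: 193/225 ≈ 0.85778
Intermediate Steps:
X(P) = -1 (X(P) = -5 - 1*(-4) = -5 + 4 = -1)
(12 - 398)/(-449 + X(t(2, O))) = (12 - 398)/(-449 - 1) = -386/(-450) = -386*(-1/450) = 193/225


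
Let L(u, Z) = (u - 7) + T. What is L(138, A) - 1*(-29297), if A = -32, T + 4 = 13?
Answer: 29437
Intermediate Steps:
T = 9 (T = -4 + 13 = 9)
L(u, Z) = 2 + u (L(u, Z) = (u - 7) + 9 = (-7 + u) + 9 = 2 + u)
L(138, A) - 1*(-29297) = (2 + 138) - 1*(-29297) = 140 + 29297 = 29437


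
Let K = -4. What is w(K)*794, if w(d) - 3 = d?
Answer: -794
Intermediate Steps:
w(d) = 3 + d
w(K)*794 = (3 - 4)*794 = -1*794 = -794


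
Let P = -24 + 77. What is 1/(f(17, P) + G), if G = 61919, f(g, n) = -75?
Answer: 1/61844 ≈ 1.6170e-5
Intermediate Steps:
P = 53
1/(f(17, P) + G) = 1/(-75 + 61919) = 1/61844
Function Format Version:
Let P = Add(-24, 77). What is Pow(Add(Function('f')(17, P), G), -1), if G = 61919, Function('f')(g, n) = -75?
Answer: Rational(1, 61844) ≈ 1.6170e-5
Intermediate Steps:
P = 53
Pow(Add(Function('f')(17, P), G), -1) = Pow(Add(-75, 61919), -1) = Pow(61844, -1) = Rational(1, 61844)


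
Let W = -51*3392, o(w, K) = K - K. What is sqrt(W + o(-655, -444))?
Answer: 8*I*sqrt(2703) ≈ 415.92*I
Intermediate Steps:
o(w, K) = 0
W = -172992
sqrt(W + o(-655, -444)) = sqrt(-172992 + 0) = sqrt(-172992) = 8*I*sqrt(2703)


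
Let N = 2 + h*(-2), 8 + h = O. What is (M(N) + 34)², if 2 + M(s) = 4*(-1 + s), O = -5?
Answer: 19600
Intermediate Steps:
h = -13 (h = -8 - 5 = -13)
N = 28 (N = 2 - 13*(-2) = 2 + 26 = 28)
M(s) = -6 + 4*s (M(s) = -2 + 4*(-1 + s) = -2 + (-4 + 4*s) = -6 + 4*s)
(M(N) + 34)² = ((-6 + 4*28) + 34)² = ((-6 + 112) + 34)² = (106 + 34)² = 140² = 19600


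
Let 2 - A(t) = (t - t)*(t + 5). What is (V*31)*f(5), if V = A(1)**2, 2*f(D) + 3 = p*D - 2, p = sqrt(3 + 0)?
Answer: -310 + 310*sqrt(3) ≈ 226.94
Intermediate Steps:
A(t) = 2 (A(t) = 2 - (t - t)*(t + 5) = 2 - 0*(5 + t) = 2 - 1*0 = 2 + 0 = 2)
p = sqrt(3) ≈ 1.7320
f(D) = -5/2 + D*sqrt(3)/2 (f(D) = -3/2 + (sqrt(3)*D - 2)/2 = -3/2 + (D*sqrt(3) - 2)/2 = -3/2 + (-2 + D*sqrt(3))/2 = -3/2 + (-1 + D*sqrt(3)/2) = -5/2 + D*sqrt(3)/2)
V = 4 (V = 2**2 = 4)
(V*31)*f(5) = (4*31)*(-5/2 + (1/2)*5*sqrt(3)) = 124*(-5/2 + 5*sqrt(3)/2) = -310 + 310*sqrt(3)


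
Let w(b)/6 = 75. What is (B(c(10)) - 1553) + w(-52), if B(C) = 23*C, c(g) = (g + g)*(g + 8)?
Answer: 7177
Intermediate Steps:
w(b) = 450 (w(b) = 6*75 = 450)
c(g) = 2*g*(8 + g) (c(g) = (2*g)*(8 + g) = 2*g*(8 + g))
(B(c(10)) - 1553) + w(-52) = (23*(2*10*(8 + 10)) - 1553) + 450 = (23*(2*10*18) - 1553) + 450 = (23*360 - 1553) + 450 = (8280 - 1553) + 450 = 6727 + 450 = 7177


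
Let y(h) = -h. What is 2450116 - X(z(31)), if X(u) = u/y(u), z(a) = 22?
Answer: 2450117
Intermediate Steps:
X(u) = -1 (X(u) = u/((-u)) = u*(-1/u) = -1)
2450116 - X(z(31)) = 2450116 - 1*(-1) = 2450116 + 1 = 2450117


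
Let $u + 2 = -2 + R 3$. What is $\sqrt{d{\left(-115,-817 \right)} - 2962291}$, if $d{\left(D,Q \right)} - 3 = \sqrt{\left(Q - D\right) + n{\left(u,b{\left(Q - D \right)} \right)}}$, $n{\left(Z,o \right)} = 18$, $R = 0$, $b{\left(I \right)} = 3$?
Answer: $\sqrt{-2962288 + 6 i \sqrt{19}} \approx 0.008 + 1721.1 i$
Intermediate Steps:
$u = -4$ ($u = -2 + \left(-2 + 0 \cdot 3\right) = -2 + \left(-2 + 0\right) = -2 - 2 = -4$)
$d{\left(D,Q \right)} = 3 + \sqrt{18 + Q - D}$ ($d{\left(D,Q \right)} = 3 + \sqrt{\left(Q - D\right) + 18} = 3 + \sqrt{18 + Q - D}$)
$\sqrt{d{\left(-115,-817 \right)} - 2962291} = \sqrt{\left(3 + \sqrt{18 - 817 - -115}\right) - 2962291} = \sqrt{\left(3 + \sqrt{18 - 817 + 115}\right) - 2962291} = \sqrt{\left(3 + \sqrt{-684}\right) - 2962291} = \sqrt{\left(3 + 6 i \sqrt{19}\right) - 2962291} = \sqrt{-2962288 + 6 i \sqrt{19}}$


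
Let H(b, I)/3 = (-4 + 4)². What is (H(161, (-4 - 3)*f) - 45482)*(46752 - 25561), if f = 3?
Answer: -963809062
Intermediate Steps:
H(b, I) = 0 (H(b, I) = 3*(-4 + 4)² = 3*0² = 3*0 = 0)
(H(161, (-4 - 3)*f) - 45482)*(46752 - 25561) = (0 - 45482)*(46752 - 25561) = -45482*21191 = -963809062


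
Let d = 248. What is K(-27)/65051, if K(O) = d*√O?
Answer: 744*I*√3/65051 ≈ 0.01981*I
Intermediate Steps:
K(O) = 248*√O
K(-27)/65051 = (248*√(-27))/65051 = (248*(3*I*√3))*(1/65051) = (744*I*√3)*(1/65051) = 744*I*√3/65051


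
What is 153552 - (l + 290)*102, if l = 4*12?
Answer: 119076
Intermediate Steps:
l = 48
153552 - (l + 290)*102 = 153552 - (48 + 290)*102 = 153552 - 338*102 = 153552 - 1*34476 = 153552 - 34476 = 119076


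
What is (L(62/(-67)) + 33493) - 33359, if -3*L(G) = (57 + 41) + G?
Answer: 6810/67 ≈ 101.64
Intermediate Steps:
L(G) = -98/3 - G/3 (L(G) = -((57 + 41) + G)/3 = -(98 + G)/3 = -98/3 - G/3)
(L(62/(-67)) + 33493) - 33359 = ((-98/3 - 62/(3*(-67))) + 33493) - 33359 = ((-98/3 - 62*(-1)/(3*67)) + 33493) - 33359 = ((-98/3 - ⅓*(-62/67)) + 33493) - 33359 = ((-98/3 + 62/201) + 33493) - 33359 = (-2168/67 + 33493) - 33359 = 2241863/67 - 33359 = 6810/67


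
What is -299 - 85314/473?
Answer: -226741/473 ≈ -479.37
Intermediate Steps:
-299 - 85314/473 = -226741/473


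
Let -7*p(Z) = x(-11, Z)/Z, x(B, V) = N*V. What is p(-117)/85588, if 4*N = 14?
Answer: -1/171176 ≈ -5.8419e-6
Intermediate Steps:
N = 7/2 (N = (1/4)*14 = 7/2 ≈ 3.5000)
x(B, V) = 7*V/2
p(Z) = -1/2 (p(Z) = -7*Z/2/(7*Z) = -1/7*7/2 = -1/2)
p(-117)/85588 = -1/2/85588 = -1/2*1/85588 = -1/171176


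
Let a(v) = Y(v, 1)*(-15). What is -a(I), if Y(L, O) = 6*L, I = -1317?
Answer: -118530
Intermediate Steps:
a(v) = -90*v (a(v) = (6*v)*(-15) = -90*v)
-a(I) = -(-90)*(-1317) = -1*118530 = -118530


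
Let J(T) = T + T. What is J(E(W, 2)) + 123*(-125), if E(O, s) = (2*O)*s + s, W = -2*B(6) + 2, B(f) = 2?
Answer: -15387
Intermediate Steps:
W = -2 (W = -2*2 + 2 = -4 + 2 = -2)
E(O, s) = s + 2*O*s (E(O, s) = 2*O*s + s = s + 2*O*s)
J(T) = 2*T
J(E(W, 2)) + 123*(-125) = 2*(2*(1 + 2*(-2))) + 123*(-125) = 2*(2*(1 - 4)) - 15375 = 2*(2*(-3)) - 15375 = 2*(-6) - 15375 = -12 - 15375 = -15387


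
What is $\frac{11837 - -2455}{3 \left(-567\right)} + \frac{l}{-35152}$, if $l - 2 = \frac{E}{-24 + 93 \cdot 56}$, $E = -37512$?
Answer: $- \frac{34351007}{4088448} \approx -8.402$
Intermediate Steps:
$l = - \frac{377}{72}$ ($l = 2 - \frac{37512}{-24 + 93 \cdot 56} = 2 - \frac{37512}{-24 + 5208} = 2 - \frac{37512}{5184} = 2 - \frac{521}{72} = - \frac{377}{72} \approx -5.2361$)
$\frac{11837 - -2455}{3 \left(-567\right)} + \frac{l}{-35152} = \frac{11837 - -2455}{3 \left(-567\right)} - \frac{377}{72 \left(-35152\right)} = \frac{11837 + 2455}{-1701} - - \frac{29}{194688} = 14292 \left(- \frac{1}{1701}\right) + \frac{29}{194688} = - \frac{1588}{189} + \frac{29}{194688} = - \frac{34351007}{4088448}$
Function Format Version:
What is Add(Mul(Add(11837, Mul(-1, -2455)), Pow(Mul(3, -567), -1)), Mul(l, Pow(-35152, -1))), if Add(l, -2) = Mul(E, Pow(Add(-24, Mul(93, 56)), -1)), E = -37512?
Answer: Rational(-34351007, 4088448) ≈ -8.4020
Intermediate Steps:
l = Rational(-377, 72) (l = Add(2, Mul(-37512, Pow(Add(-24, Mul(93, 56)), -1))) = Add(2, Mul(-37512, Pow(Add(-24, 5208), -1))) = Add(2, Mul(-37512, Pow(5184, -1))) = Add(2, Mul(-37512, Rational(1, 5184))) = Add(2, Rational(-521, 72)) = Rational(-377, 72) ≈ -5.2361)
Add(Mul(Add(11837, Mul(-1, -2455)), Pow(Mul(3, -567), -1)), Mul(l, Pow(-35152, -1))) = Add(Mul(Add(11837, Mul(-1, -2455)), Pow(Mul(3, -567), -1)), Mul(Rational(-377, 72), Pow(-35152, -1))) = Add(Mul(Add(11837, 2455), Pow(-1701, -1)), Mul(Rational(-377, 72), Rational(-1, 35152))) = Add(Mul(14292, Rational(-1, 1701)), Rational(29, 194688)) = Add(Rational(-1588, 189), Rational(29, 194688)) = Rational(-34351007, 4088448)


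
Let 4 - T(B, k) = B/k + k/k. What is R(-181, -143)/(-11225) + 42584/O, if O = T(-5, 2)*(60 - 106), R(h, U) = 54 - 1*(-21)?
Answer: -19120975/113597 ≈ -168.32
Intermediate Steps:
R(h, U) = 75 (R(h, U) = 54 + 21 = 75)
T(B, k) = 3 - B/k (T(B, k) = 4 - (B/k + k/k) = 4 - (B/k + 1) = 4 - (1 + B/k) = 4 + (-1 - B/k) = 3 - B/k)
O = -253 (O = (3 - 1*(-5)/2)*(60 - 106) = (3 - 1*(-5)*½)*(-46) = (3 + 5/2)*(-46) = (11/2)*(-46) = -253)
R(-181, -143)/(-11225) + 42584/O = 75/(-11225) + 42584/(-253) = 75*(-1/11225) + 42584*(-1/253) = -3/449 - 42584/253 = -19120975/113597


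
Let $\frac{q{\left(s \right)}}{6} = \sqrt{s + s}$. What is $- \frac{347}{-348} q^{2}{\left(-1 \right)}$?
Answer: $- \frac{2082}{29} \approx -71.793$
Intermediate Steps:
$q{\left(s \right)} = 6 \sqrt{2} \sqrt{s}$ ($q{\left(s \right)} = 6 \sqrt{s + s} = 6 \sqrt{2 s} = 6 \sqrt{2} \sqrt{s}$)
$- \frac{347}{-348} q^{2}{\left(-1 \right)} = - \frac{347}{-348} \left(6 \sqrt{2} \sqrt{-1}\right)^{2} = \left(-347\right) \left(- \frac{1}{348}\right) \left(6 \sqrt{2} i\right)^{2} = \frac{347 \left(6 i \sqrt{2}\right)^{2}}{348} = \frac{347}{348} \left(-72\right) = - \frac{2082}{29}$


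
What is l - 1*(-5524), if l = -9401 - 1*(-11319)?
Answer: 7442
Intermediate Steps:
l = 1918 (l = -9401 + 11319 = 1918)
l - 1*(-5524) = 1918 - 1*(-5524) = 1918 + 5524 = 7442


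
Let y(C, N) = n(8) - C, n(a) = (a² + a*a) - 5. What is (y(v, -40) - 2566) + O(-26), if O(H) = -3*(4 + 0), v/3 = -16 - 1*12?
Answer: -2371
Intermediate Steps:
v = -84 (v = 3*(-16 - 1*12) = 3*(-16 - 12) = 3*(-28) = -84)
n(a) = -5 + 2*a² (n(a) = (a² + a²) - 5 = 2*a² - 5 = -5 + 2*a²)
O(H) = -12 (O(H) = -3*4 = -12)
y(C, N) = 123 - C (y(C, N) = (-5 + 2*8²) - C = (-5 + 2*64) - C = (-5 + 128) - C = 123 - C)
(y(v, -40) - 2566) + O(-26) = ((123 - 1*(-84)) - 2566) - 12 = ((123 + 84) - 2566) - 12 = (207 - 2566) - 12 = -2359 - 12 = -2371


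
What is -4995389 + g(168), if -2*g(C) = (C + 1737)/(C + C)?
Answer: -1118967771/224 ≈ -4.9954e+6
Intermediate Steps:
g(C) = -(1737 + C)/(4*C) (g(C) = -(C + 1737)/(2*(C + C)) = -(1737 + C)/(2*(2*C)) = -(1737 + C)*1/(2*C)/2 = -(1737 + C)/(4*C))
-4995389 + g(168) = -4995389 + (¼)*(-1737 - 1*168)/168 = -4995389 + (¼)*(1/168)*(-1737 - 168) = -4995389 + (¼)*(1/168)*(-1905) = -4995389 - 635/224 = -1118967771/224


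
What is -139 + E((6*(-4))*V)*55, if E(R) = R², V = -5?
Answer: 791861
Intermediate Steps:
-139 + E((6*(-4))*V)*55 = -139 + ((6*(-4))*(-5))²*55 = -139 + (-24*(-5))²*55 = -139 + 120²*55 = -139 + 14400*55 = -139 + 792000 = 791861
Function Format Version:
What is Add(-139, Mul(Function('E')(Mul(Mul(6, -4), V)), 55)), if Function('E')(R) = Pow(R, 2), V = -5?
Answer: 791861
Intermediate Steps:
Add(-139, Mul(Function('E')(Mul(Mul(6, -4), V)), 55)) = Add(-139, Mul(Pow(Mul(Mul(6, -4), -5), 2), 55)) = Add(-139, Mul(Pow(Mul(-24, -5), 2), 55)) = Add(-139, Mul(Pow(120, 2), 55)) = Add(-139, Mul(14400, 55)) = Add(-139, 792000) = 791861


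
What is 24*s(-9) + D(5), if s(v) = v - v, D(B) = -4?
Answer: -4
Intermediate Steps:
s(v) = 0
24*s(-9) + D(5) = 24*0 - 4 = 0 - 4 = -4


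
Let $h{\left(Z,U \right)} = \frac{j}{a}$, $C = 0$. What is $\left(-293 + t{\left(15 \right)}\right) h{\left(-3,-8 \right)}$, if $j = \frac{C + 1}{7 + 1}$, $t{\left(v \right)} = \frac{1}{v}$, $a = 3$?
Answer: $- \frac{2197}{180} \approx -12.206$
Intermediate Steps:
$j = \frac{1}{8}$ ($j = \frac{0 + 1}{7 + 1} = 1 \cdot \frac{1}{8} = \frac{1}{8} \approx 0.125$)
$h{\left(Z,U \right)} = \frac{1}{24}$ ($h{\left(Z,U \right)} = \frac{1}{8 \cdot 3} = \frac{1}{8} \cdot \frac{1}{3} = \frac{1}{24}$)
$\left(-293 + t{\left(15 \right)}\right) h{\left(-3,-8 \right)} = \left(-293 + \frac{1}{15}\right) \frac{1}{24} = \left(- \frac{4394}{15}\right) \frac{1}{24} = - \frac{2197}{180}$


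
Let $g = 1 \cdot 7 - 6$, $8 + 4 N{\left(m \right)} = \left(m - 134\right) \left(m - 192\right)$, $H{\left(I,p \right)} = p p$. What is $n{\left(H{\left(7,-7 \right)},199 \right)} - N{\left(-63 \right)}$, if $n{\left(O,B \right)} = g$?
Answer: $- \frac{50223}{4} \approx -12556.0$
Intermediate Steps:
$H{\left(I,p \right)} = p^{2}$
$N{\left(m \right)} = -2 + \frac{\left(-192 + m\right) \left(-134 + m\right)}{4}$ ($N{\left(m \right)} = -2 + \frac{\left(m - 134\right) \left(m - 192\right)}{4} = -2 + \frac{\left(-134 + m\right) \left(-192 + m\right)}{4} = -2 + \frac{\left(-192 + m\right) \left(-134 + m\right)}{4}$)
$g = 1$ ($g = 7 - 6 = 1$)
$n{\left(O,B \right)} = 1$
$n{\left(H{\left(7,-7 \right)},199 \right)} - N{\left(-63 \right)} = 1 - \left(6430 - - \frac{10269}{2} + \frac{\left(-63\right)^{2}}{4}\right) = 1 - \left(6430 + \frac{10269}{2} + \frac{1}{4} \cdot 3969\right) = 1 - \left(6430 + \frac{10269}{2} + \frac{3969}{4}\right) = 1 - \frac{50227}{4} = - \frac{50223}{4}$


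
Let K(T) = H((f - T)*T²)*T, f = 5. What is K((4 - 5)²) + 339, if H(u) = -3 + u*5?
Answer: 356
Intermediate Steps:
H(u) = -3 + 5*u
K(T) = T*(-3 + 5*T²*(5 - T)) (K(T) = (-3 + 5*((5 - T)*T²))*T = (-3 + 5*(T²*(5 - T)))*T = (-3 + 5*T²*(5 - T))*T = T*(-3 + 5*T²*(5 - T)))
K((4 - 5)²) + 339 = -(4 - 5)²*(3 + 5*((4 - 5)²)²*(-5 + (4 - 5)²)) + 339 = -1*(-1)²*(3 + 5*((-1)²)²*(-5 + (-1)²)) + 339 = -1*1*(3 + 5*1²*(-5 + 1)) + 339 = -1*1*(3 + 5*1*(-4)) + 339 = -1*1*(3 - 20) + 339 = -1*1*(-17) + 339 = 17 + 339 = 356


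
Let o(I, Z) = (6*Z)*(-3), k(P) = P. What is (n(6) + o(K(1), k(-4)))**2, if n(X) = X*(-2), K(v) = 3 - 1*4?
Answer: 3600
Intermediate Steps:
K(v) = -1 (K(v) = 3 - 4 = -1)
o(I, Z) = -18*Z
n(X) = -2*X
(n(6) + o(K(1), k(-4)))**2 = (-2*6 - 18*(-4))**2 = (-12 + 72)**2 = 60**2 = 3600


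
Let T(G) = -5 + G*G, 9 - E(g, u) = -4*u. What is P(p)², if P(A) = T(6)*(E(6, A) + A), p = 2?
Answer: 346921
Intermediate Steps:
E(g, u) = 9 + 4*u (E(g, u) = 9 - (-4)*u = 9 + 4*u)
T(G) = -5 + G²
P(A) = 279 + 155*A (P(A) = (-5 + 6²)*((9 + 4*A) + A) = (-5 + 36)*(9 + 5*A) = 31*(9 + 5*A) = 279 + 155*A)
P(p)² = (279 + 155*2)² = (279 + 310)² = 589² = 346921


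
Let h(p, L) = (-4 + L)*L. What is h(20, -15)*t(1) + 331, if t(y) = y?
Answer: 616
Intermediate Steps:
h(p, L) = L*(-4 + L)
h(20, -15)*t(1) + 331 = -15*(-4 - 15)*1 + 331 = -15*(-19)*1 + 331 = 285*1 + 331 = 285 + 331 = 616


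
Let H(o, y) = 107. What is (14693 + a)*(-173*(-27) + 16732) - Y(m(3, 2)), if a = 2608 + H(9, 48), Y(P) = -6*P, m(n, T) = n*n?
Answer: 372583478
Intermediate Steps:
m(n, T) = n²
a = 2715 (a = 2608 + 107 = 2715)
(14693 + a)*(-173*(-27) + 16732) - Y(m(3, 2)) = (14693 + 2715)*(-173*(-27) + 16732) - (-6)*3² = 17408*(4671 + 16732) - (-6)*9 = 17408*21403 - 1*(-54) = 372583424 + 54 = 372583478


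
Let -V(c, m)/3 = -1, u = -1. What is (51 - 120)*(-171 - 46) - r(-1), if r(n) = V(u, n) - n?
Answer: 14969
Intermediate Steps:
V(c, m) = 3 (V(c, m) = -3*(-1) = 3)
r(n) = 3 - n
(51 - 120)*(-171 - 46) - r(-1) = (51 - 120)*(-171 - 46) - (3 - 1*(-1)) = -69*(-217) - (3 + 1) = 14973 - 1*4 = 14973 - 4 = 14969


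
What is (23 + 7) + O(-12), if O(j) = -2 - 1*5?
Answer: 23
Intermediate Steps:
O(j) = -7 (O(j) = -2 - 5 = -7)
(23 + 7) + O(-12) = (23 + 7) - 7 = 30 - 7 = 23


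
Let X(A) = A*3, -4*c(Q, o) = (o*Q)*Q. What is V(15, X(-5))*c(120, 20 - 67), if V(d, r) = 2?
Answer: 338400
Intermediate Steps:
c(Q, o) = -o*Q**2/4 (c(Q, o) = -o*Q*Q/4 = -Q*o*Q/4 = -o*Q**2/4)
X(A) = 3*A
V(15, X(-5))*c(120, 20 - 67) = 2*(-1/4*(20 - 67)*120**2) = 2*(-1/4*(-47)*14400) = 2*169200 = 338400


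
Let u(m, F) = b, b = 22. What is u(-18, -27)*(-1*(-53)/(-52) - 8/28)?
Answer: -5225/182 ≈ -28.709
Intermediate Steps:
u(m, F) = 22
u(-18, -27)*(-1*(-53)/(-52) - 8/28) = 22*(-1*(-53)/(-52) - 8/28) = 22*(53*(-1/52) - 8*1/28) = 22*(-53/52 - 2/7) = 22*(-475/364) = -5225/182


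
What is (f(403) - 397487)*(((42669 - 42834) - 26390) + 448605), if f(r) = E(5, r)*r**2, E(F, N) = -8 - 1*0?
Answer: -716117135950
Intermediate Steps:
E(F, N) = -8 (E(F, N) = -8 + 0 = -8)
f(r) = -8*r**2
(f(403) - 397487)*(((42669 - 42834) - 26390) + 448605) = (-8*403**2 - 397487)*(((42669 - 42834) - 26390) + 448605) = (-8*162409 - 397487)*((-165 - 26390) + 448605) = (-1299272 - 397487)*(-26555 + 448605) = -1696759*422050 = -716117135950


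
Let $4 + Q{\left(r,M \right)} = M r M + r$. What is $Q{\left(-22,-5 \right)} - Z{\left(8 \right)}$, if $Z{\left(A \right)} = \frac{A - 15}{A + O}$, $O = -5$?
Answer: $- \frac{1721}{3} \approx -573.67$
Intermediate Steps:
$Q{\left(r,M \right)} = -4 + r + r M^{2}$ ($Q{\left(r,M \right)} = -4 + \left(M r M + r\right) = -4 + \left(r M^{2} + r\right) = -4 + \left(r + r M^{2}\right) = -4 + r + r M^{2}$)
$Z{\left(A \right)} = \frac{-15 + A}{-5 + A}$ ($Z{\left(A \right)} = \frac{A - 15}{A - 5} = \frac{-15 + A}{-5 + A}$)
$Q{\left(-22,-5 \right)} - Z{\left(8 \right)} = \left(-4 - 22 - 22 \left(-5\right)^{2}\right) - \frac{-15 + 8}{-5 + 8} = \left(-4 - 22 - 550\right) - \frac{1}{3} \left(-7\right) = -576 - - \frac{7}{3} = -576 + \frac{7}{3} = - \frac{1721}{3}$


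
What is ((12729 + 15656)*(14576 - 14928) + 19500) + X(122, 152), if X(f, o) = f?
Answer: -9971898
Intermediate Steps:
((12729 + 15656)*(14576 - 14928) + 19500) + X(122, 152) = ((12729 + 15656)*(14576 - 14928) + 19500) + 122 = (28385*(-352) + 19500) + 122 = (-9991520 + 19500) + 122 = -9972020 + 122 = -9971898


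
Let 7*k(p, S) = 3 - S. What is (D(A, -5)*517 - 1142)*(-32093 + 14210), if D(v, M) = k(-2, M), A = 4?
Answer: 68992614/7 ≈ 9.8561e+6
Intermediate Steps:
k(p, S) = 3/7 - S/7 (k(p, S) = (3 - S)/7 = 3/7 - S/7)
D(v, M) = 3/7 - M/7
(D(A, -5)*517 - 1142)*(-32093 + 14210) = ((3/7 - ⅐*(-5))*517 - 1142)*(-32093 + 14210) = ((3/7 + 5/7)*517 - 1142)*(-17883) = ((8/7)*517 - 1142)*(-17883) = (4136/7 - 1142)*(-17883) = -3858/7*(-17883) = 68992614/7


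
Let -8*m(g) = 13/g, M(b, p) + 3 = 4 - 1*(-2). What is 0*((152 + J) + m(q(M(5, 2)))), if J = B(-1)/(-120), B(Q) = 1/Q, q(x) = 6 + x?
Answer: 0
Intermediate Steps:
M(b, p) = 3 (M(b, p) = -3 + (4 - 1*(-2)) = -3 + (4 + 2) = -3 + 6 = 3)
m(g) = -13/(8*g)
J = 1/120 (J = 1/(-1*(-120)) = -1*(-1/120) = 1/120 ≈ 0.0083333)
0*((152 + J) + m(q(M(5, 2)))) = 0*((152 + 1/120) - 13/(8*(6 + 3))) = 0*(18241/120 - 13/8/9) = 0*(18241/120 - 13/8*⅑) = 0*(18241/120 - 13/72) = 0*(27329/180) = 0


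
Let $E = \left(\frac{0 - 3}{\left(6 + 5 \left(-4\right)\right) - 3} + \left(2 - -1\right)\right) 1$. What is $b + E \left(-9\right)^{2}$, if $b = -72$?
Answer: $\frac{3150}{17} \approx 185.29$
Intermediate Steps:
$E = \frac{54}{17}$ ($E = \left(- \frac{3}{\left(6 - 20\right) - 3} + \left(2 + 1\right)\right) 1 = \left(- \frac{3}{-14 - 3} + 3\right) 1 = \left(- \frac{3}{-17} + 3\right) 1 = \left(\left(-3\right) \left(- \frac{1}{17}\right) + 3\right) 1 = \left(\frac{3}{17} + 3\right) 1 = \frac{54}{17} \cdot 1 = \frac{54}{17} \approx 3.1765$)
$b + E \left(-9\right)^{2} = -72 + \frac{54 \left(-9\right)^{2}}{17} = -72 + \frac{54}{17} \cdot 81 = -72 + \frac{4374}{17} = \frac{3150}{17}$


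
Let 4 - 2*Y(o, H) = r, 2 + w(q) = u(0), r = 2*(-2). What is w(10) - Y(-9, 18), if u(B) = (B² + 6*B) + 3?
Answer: -3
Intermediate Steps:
u(B) = 3 + B² + 6*B
r = -4
w(q) = 1 (w(q) = -2 + (3 + 0² + 6*0) = -2 + (3 + 0 + 0) = -2 + 3 = 1)
Y(o, H) = 4 (Y(o, H) = 2 - ½*(-4) = 2 + 2 = 4)
w(10) - Y(-9, 18) = 1 - 1*4 = 1 - 4 = -3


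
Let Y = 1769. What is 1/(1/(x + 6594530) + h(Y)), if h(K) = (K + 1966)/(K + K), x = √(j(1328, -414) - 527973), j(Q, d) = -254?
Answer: 574666921010797283930/606665138012195356819 + 12517444*I*√528227/606665138012195356819 ≈ 0.94726 + 1.4996e-11*I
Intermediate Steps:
x = I*√528227 (x = √(-254 - 527973) = √(-528227) = I*√528227 ≈ 726.79*I)
h(K) = (1966 + K)/(2*K) (h(K) = (1966 + K)/((2*K)) = (1966 + K)*(1/(2*K)) = (1966 + K)/(2*K))
1/(1/(x + 6594530) + h(Y)) = 1/(1/(I*√528227 + 6594530) + (½)*(1966 + 1769)/1769) = 1/(1/(6594530 + I*√528227) + (½)*(1/1769)*3735) = 1/(1/(6594530 + I*√528227) + 3735/3538) = 1/(3735/3538 + 1/(6594530 + I*√528227))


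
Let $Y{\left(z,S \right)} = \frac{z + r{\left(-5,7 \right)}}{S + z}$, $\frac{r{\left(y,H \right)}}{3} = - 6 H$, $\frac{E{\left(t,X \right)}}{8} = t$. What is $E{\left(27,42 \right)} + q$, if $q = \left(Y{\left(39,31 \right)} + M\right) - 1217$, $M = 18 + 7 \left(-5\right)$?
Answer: $- \frac{71347}{70} \approx -1019.2$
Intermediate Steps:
$E{\left(t,X \right)} = 8 t$
$r{\left(y,H \right)} = - 18 H$ ($r{\left(y,H \right)} = 3 \left(- 6 H\right) = - 18 H$)
$Y{\left(z,S \right)} = \frac{-126 + z}{S + z}$ ($Y{\left(z,S \right)} = \frac{z - 126}{S + z} = \frac{-126 + z}{S + z}$)
$M = -17$ ($M = 18 - 35 = -17$)
$q = - \frac{86467}{70}$ ($q = \left(\frac{-126 + 39}{31 + 39} - 17\right) - 1217 = \left(\frac{1}{70} \left(-87\right) - 17\right) - 1217 = \left(- \frac{87}{70} - 17\right) - 1217 = - \frac{1277}{70} - 1217 = - \frac{86467}{70} \approx -1235.2$)
$E{\left(27,42 \right)} + q = 8 \cdot 27 - \frac{86467}{70} = 216 - \frac{86467}{70} = - \frac{71347}{70}$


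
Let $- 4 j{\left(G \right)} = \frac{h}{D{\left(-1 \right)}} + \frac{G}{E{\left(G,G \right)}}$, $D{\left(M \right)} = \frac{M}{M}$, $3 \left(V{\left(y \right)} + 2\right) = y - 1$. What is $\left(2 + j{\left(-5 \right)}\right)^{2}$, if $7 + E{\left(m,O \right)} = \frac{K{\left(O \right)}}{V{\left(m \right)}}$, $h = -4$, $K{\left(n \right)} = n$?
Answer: $\frac{4096}{529} \approx 7.7429$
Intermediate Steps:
$V{\left(y \right)} = - \frac{7}{3} + \frac{y}{3}$ ($V{\left(y \right)} = -2 + \frac{y - 1}{3} = -2 + \frac{-1 + y}{3} = -2 + \left(- \frac{1}{3} + \frac{y}{3}\right) = - \frac{7}{3} + \frac{y}{3}$)
$D{\left(M \right)} = 1$
$E{\left(m,O \right)} = -7 + \frac{O}{- \frac{7}{3} + \frac{m}{3}}$
$j{\left(G \right)} = 1 - \frac{G \left(-7 + G\right)}{4 \left(49 - 4 G\right)}$ ($j{\left(G \right)} = - \frac{- \frac{4}{1} + \frac{G}{\frac{1}{-7 + G} \left(49 - 7 G + 3 G\right)}}{4} = - \frac{\left(-4\right) 1 + \frac{G}{\frac{1}{-7 + G} \left(49 - 4 G\right)}}{4} = - \frac{-4 + G \frac{-7 + G}{49 - 4 G}}{4} = - \frac{-4 + \frac{G \left(-7 + G\right)}{49 - 4 G}}{4} = 1 - \frac{G \left(-7 + G\right)}{4 \left(49 - 4 G\right)}$)
$\left(2 + j{\left(-5 \right)}\right)^{2} = \left(2 + \frac{-196 + \left(-5\right)^{2} + 9 \left(-5\right)}{4 \left(-49 + 4 \left(-5\right)\right)}\right)^{2} = \left(2 + \frac{-196 + 25 - 45}{4 \left(-49 - 20\right)}\right)^{2} = \left(2 + \frac{1}{4} \frac{1}{-69} \left(-216\right)\right)^{2} = \left(2 + \frac{1}{4} \left(- \frac{1}{69}\right) \left(-216\right)\right)^{2} = \left(2 + \frac{18}{23}\right)^{2} = \left(\frac{64}{23}\right)^{2} = \frac{4096}{529}$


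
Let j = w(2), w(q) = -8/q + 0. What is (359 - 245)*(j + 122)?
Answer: 13452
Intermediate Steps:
w(q) = -8/q
j = -4 (j = -8/2 = -8*½ = -4)
(359 - 245)*(j + 122) = (359 - 245)*(-4 + 122) = 114*118 = 13452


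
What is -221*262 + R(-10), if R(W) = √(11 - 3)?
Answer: -57902 + 2*√2 ≈ -57899.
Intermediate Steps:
R(W) = 2*√2 (R(W) = √8 = 2*√2)
-221*262 + R(-10) = -221*262 + 2*√2 = -57902 + 2*√2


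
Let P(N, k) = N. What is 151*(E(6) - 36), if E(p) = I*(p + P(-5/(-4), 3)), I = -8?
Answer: -14194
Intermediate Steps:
E(p) = -10 - 8*p (E(p) = -8*(p - 5/(-4)) = -8*(p - 5*(-¼)) = -8*(p + 5/4) = -8*(5/4 + p) = -10 - 8*p)
151*(E(6) - 36) = 151*((-10 - 8*6) - 36) = 151*((-10 - 48) - 36) = 151*(-58 - 36) = 151*(-94) = -14194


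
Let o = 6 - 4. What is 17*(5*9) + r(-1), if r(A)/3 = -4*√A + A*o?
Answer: 759 - 12*I ≈ 759.0 - 12.0*I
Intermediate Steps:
o = 2
r(A) = -12*√A + 6*A (r(A) = 3*(-4*√A + A*2) = 3*(-4*√A + 2*A) = -12*√A + 6*A)
17*(5*9) + r(-1) = 17*(5*9) + (-12*I + 6*(-1)) = 17*45 + (-12*I - 6) = 765 + (-6 - 12*I) = 759 - 12*I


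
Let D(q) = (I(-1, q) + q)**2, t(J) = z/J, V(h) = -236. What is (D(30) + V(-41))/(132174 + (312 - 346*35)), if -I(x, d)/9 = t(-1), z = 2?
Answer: 517/30094 ≈ 0.017179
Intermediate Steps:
t(J) = 2/J
I(x, d) = 18 (I(x, d) = -18/(-1) = -18*(-1) = -9*(-2) = 18)
D(q) = (18 + q)**2
(D(30) + V(-41))/(132174 + (312 - 346*35)) = ((18 + 30)**2 - 236)/(132174 + (312 - 346*35)) = (48**2 - 236)/(132174 + (312 - 12110)) = (2304 - 236)/(132174 - 11798) = 2068/120376 = 2068*(1/120376) = 517/30094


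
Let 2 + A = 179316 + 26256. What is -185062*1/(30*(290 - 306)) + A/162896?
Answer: 945141661/2443440 ≈ 386.81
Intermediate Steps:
A = 205570 (A = -2 + (179316 + 26256) = -2 + 205572 = 205570)
-185062*1/(30*(290 - 306)) + A/162896 = -185062*1/(30*(290 - 306)) + 205570/162896 = -185062/(30*(-16)) + 205570*(1/162896) = -185062/(-480) + 102785/81448 = -185062*(-1/480) + 102785/81448 = 92531/240 + 102785/81448 = 945141661/2443440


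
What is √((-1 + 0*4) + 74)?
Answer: √73 ≈ 8.5440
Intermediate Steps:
√((-1 + 0*4) + 74) = √((-1 + 0) + 74) = √(-1 + 74) = √73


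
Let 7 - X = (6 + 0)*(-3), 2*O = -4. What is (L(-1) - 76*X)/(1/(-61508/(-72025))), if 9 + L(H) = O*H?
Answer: -117295756/72025 ≈ -1628.5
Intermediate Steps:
O = -2 (O = (½)*(-4) = -2)
L(H) = -9 - 2*H
X = 25 (X = 7 - (6 + 0)*(-3) = 7 - 6*(-3) = 7 - 1*(-18) = 7 + 18 = 25)
(L(-1) - 76*X)/(1/(-61508/(-72025))) = ((-9 - 2*(-1)) - 76*25)/(1/(-61508/(-72025))) = ((-9 + 2) - 1900)/(1/(-61508*(-1/72025))) = (-7 - 1900)/(1/(61508/72025)) = -1907/72025/61508 = -1907*61508/72025 = -117295756/72025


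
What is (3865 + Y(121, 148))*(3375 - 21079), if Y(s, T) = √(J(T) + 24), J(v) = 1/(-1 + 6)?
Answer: -68425960 - 194744*√5/5 ≈ -6.8513e+7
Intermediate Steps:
J(v) = ⅕ (J(v) = 1/5 = ⅕)
Y(s, T) = 11*√5/5 (Y(s, T) = √(⅕ + 24) = √(121/5) = 11*√5/5)
(3865 + Y(121, 148))*(3375 - 21079) = (3865 + 11*√5/5)*(3375 - 21079) = (3865 + 11*√5/5)*(-17704) = -68425960 - 194744*√5/5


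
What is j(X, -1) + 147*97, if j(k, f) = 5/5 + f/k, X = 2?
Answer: 28519/2 ≈ 14260.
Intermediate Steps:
j(k, f) = 1 + f/k (j(k, f) = 5*(1/5) + f/k = 1 + f/k)
j(X, -1) + 147*97 = (-1 + 2)/2 + 147*97 = (1/2)*1 + 14259 = 1/2 + 14259 = 28519/2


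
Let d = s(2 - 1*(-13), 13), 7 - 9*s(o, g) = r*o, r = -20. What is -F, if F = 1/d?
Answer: -9/307 ≈ -0.029316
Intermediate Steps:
s(o, g) = 7/9 + 20*o/9 (s(o, g) = 7/9 - (-20)*o/9 = 7/9 + 20*o/9)
d = 307/9 (d = 7/9 + 20*(2 - 1*(-13))/9 = 7/9 + 20*(2 + 13)/9 = 7/9 + (20/9)*15 = 7/9 + 100/3 = 307/9 ≈ 34.111)
F = 9/307 (F = 1/(307/9) = 9/307 ≈ 0.029316)
-F = -1*9/307 = -9/307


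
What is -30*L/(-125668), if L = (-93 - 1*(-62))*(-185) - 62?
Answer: 85095/62834 ≈ 1.3543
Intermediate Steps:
L = 5673 (L = (-93 + 62)*(-185) - 62 = -31*(-185) - 62 = 5735 - 62 = 5673)
-30*L/(-125668) = -170190/(-125668) = -170190*(-1)/125668 = -30*(-5673/125668) = 85095/62834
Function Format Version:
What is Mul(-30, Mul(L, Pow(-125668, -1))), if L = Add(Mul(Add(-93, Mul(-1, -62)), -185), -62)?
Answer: Rational(85095, 62834) ≈ 1.3543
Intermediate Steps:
L = 5673 (L = Add(Mul(Add(-93, 62), -185), -62) = Add(Mul(-31, -185), -62) = Add(5735, -62) = 5673)
Mul(-30, Mul(L, Pow(-125668, -1))) = Mul(-30, Mul(5673, Pow(-125668, -1))) = Mul(-30, Mul(5673, Rational(-1, 125668))) = Mul(-30, Rational(-5673, 125668)) = Rational(85095, 62834)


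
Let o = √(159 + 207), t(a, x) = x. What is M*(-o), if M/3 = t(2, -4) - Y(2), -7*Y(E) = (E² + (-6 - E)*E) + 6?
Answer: 102*√366/7 ≈ 278.77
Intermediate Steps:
Y(E) = -6/7 - E²/7 - E*(-6 - E)/7 (Y(E) = -((E² + (-6 - E)*E) + 6)/7 = -((E² + E*(-6 - E)) + 6)/7 = -(6 + E² + E*(-6 - E))/7 = -6/7 - E²/7 - E*(-6 - E)/7)
o = √366 ≈ 19.131
M = -102/7 (M = 3*(-4 - (-6/7 + (6/7)*2)) = 3*(-4 - (-6/7 + 12/7)) = 3*(-4 - 1*6/7) = 3*(-4 - 6/7) = 3*(-34/7) = -102/7 ≈ -14.571)
M*(-o) = -(-102)*√366/7 = 102*√366/7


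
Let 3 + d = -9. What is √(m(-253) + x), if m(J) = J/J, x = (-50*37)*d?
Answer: 149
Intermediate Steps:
d = -12 (d = -3 - 9 = -12)
x = 22200 (x = -50*37*(-12) = -1850*(-12) = 22200)
m(J) = 1
√(m(-253) + x) = √(1 + 22200) = √22201 = 149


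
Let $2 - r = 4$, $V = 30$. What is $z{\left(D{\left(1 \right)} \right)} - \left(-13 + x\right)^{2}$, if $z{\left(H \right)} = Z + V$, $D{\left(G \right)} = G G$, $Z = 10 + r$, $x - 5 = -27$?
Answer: $-1187$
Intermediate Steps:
$x = -22$ ($x = 5 - 27 = -22$)
$r = -2$ ($r = 2 - 4 = -2$)
$Z = 8$ ($Z = 10 - 2 = 8$)
$D{\left(G \right)} = G^{2}$
$z{\left(H \right)} = 38$ ($z{\left(H \right)} = 8 + 30 = 38$)
$z{\left(D{\left(1 \right)} \right)} - \left(-13 + x\right)^{2} = 38 - \left(-13 - 22\right)^{2} = 38 - \left(-35\right)^{2} = 38 - 1225 = -1187$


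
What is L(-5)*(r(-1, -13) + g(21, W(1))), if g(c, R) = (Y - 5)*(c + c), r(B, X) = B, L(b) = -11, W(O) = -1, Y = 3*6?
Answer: -5995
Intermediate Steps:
Y = 18
g(c, R) = 26*c (g(c, R) = (18 - 5)*(c + c) = 13*(2*c) = 26*c)
L(-5)*(r(-1, -13) + g(21, W(1))) = -11*(-1 + 26*21) = -11*(-1 + 546) = -11*545 = -5995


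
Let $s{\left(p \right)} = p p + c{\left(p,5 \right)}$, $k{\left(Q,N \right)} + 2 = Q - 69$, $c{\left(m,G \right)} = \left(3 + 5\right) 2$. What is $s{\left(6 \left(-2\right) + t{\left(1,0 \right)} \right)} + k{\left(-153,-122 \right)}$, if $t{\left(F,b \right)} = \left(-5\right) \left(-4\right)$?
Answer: $-144$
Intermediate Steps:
$c{\left(m,G \right)} = 16$ ($c{\left(m,G \right)} = 8 \cdot 2 = 16$)
$t{\left(F,b \right)} = 20$
$k{\left(Q,N \right)} = -71 + Q$ ($k{\left(Q,N \right)} = -2 + \left(Q - 69\right) = -2 + \left(-69 + Q\right) = -71 + Q$)
$s{\left(p \right)} = 16 + p^{2}$ ($s{\left(p \right)} = p p + 16 = p^{2} + 16 = 16 + p^{2}$)
$s{\left(6 \left(-2\right) + t{\left(1,0 \right)} \right)} + k{\left(-153,-122 \right)} = \left(16 + \left(6 \left(-2\right) + 20\right)^{2}\right) - 224 = \left(16 + \left(-12 + 20\right)^{2}\right) - 224 = \left(16 + 8^{2}\right) - 224 = \left(16 + 64\right) - 224 = 80 - 224 = -144$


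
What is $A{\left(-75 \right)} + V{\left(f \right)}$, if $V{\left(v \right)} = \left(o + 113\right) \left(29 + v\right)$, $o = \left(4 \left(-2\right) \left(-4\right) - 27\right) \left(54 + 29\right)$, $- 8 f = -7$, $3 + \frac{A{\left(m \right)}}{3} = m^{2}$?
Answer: $32640$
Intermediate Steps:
$A{\left(m \right)} = -9 + 3 m^{2}$
$f = \frac{7}{8}$ ($f = \left(- \frac{1}{8}\right) \left(-7\right) = \frac{7}{8} \approx 0.875$)
$o = 415$ ($o = \left(\left(-8\right) \left(-4\right) - 27\right) 83 = \left(32 - 27\right) 83 = 5 \cdot 83 = 415$)
$V{\left(v \right)} = 15312 + 528 v$ ($V{\left(v \right)} = \left(415 + 113\right) \left(29 + v\right) = 528 \left(29 + v\right) = 15312 + 528 v$)
$A{\left(-75 \right)} + V{\left(f \right)} = \left(-9 + 3 \left(-75\right)^{2}\right) + \left(15312 + 528 \cdot \frac{7}{8}\right) = \left(-9 + 3 \cdot 5625\right) + \left(15312 + 462\right) = \left(-9 + 16875\right) + 15774 = 16866 + 15774 = 32640$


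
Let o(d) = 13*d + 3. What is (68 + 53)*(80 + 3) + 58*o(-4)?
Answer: 7201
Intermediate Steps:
o(d) = 3 + 13*d
(68 + 53)*(80 + 3) + 58*o(-4) = (68 + 53)*(80 + 3) + 58*(3 + 13*(-4)) = 121*83 + 58*(3 - 52) = 10043 + 58*(-49) = 10043 - 2842 = 7201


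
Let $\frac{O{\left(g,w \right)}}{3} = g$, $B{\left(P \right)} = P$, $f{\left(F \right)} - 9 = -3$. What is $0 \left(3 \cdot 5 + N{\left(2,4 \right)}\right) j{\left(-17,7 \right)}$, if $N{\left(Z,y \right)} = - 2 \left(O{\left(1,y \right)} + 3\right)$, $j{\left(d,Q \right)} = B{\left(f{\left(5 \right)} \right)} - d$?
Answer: $0$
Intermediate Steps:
$f{\left(F \right)} = 6$ ($f{\left(F \right)} = 9 - 3 = 6$)
$O{\left(g,w \right)} = 3 g$
$j{\left(d,Q \right)} = 6 - d$
$N{\left(Z,y \right)} = -12$ ($N{\left(Z,y \right)} = - 2 \left(3 \cdot 1 + 3\right) = - 2 \left(3 + 3\right) = \left(-2\right) 6 = -12$)
$0 \left(3 \cdot 5 + N{\left(2,4 \right)}\right) j{\left(-17,7 \right)} = 0 \left(3 \cdot 5 - 12\right) \left(6 - -17\right) = 0 \left(15 - 12\right) \left(6 + 17\right) = 0 \cdot 3 \cdot 23 = 0 \cdot 23 = 0$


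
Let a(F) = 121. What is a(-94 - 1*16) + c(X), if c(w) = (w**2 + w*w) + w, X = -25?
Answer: 1346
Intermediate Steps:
c(w) = w + 2*w**2 (c(w) = (w**2 + w**2) + w = 2*w**2 + w = w + 2*w**2)
a(-94 - 1*16) + c(X) = 121 - 25*(1 + 2*(-25)) = 121 - 25*(1 - 50) = 121 - 25*(-49) = 121 + 1225 = 1346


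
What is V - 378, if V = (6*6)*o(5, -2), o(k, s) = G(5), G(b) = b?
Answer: -198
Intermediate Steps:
o(k, s) = 5
V = 180 (V = (6*6)*5 = 36*5 = 180)
V - 378 = 180 - 378 = -198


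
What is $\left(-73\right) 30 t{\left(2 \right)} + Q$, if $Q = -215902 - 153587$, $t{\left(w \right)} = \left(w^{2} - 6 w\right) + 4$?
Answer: $-360729$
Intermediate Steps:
$t{\left(w \right)} = 4 + w^{2} - 6 w$
$Q = -369489$ ($Q = -215902 - 153587 = -369489$)
$\left(-73\right) 30 t{\left(2 \right)} + Q = \left(-73\right) 30 \left(4 + 2^{2} - 12\right) - 369489 = - 2190 \left(4 + 4 - 12\right) - 369489 = \left(-2190\right) \left(-4\right) - 369489 = 8760 - 369489 = -360729$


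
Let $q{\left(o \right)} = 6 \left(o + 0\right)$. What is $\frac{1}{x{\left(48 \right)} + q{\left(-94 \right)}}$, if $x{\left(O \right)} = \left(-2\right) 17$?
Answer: $- \frac{1}{598} \approx -0.0016722$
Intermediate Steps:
$q{\left(o \right)} = 6 o$
$x{\left(O \right)} = -34$
$\frac{1}{x{\left(48 \right)} + q{\left(-94 \right)}} = \frac{1}{-34 + 6 \left(-94\right)} = \frac{1}{-34 - 564} = \frac{1}{-598} = - \frac{1}{598}$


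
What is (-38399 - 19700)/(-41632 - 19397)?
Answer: 58099/61029 ≈ 0.95199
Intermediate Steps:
(-38399 - 19700)/(-41632 - 19397) = -58099/(-61029) = -58099*(-1/61029) = 58099/61029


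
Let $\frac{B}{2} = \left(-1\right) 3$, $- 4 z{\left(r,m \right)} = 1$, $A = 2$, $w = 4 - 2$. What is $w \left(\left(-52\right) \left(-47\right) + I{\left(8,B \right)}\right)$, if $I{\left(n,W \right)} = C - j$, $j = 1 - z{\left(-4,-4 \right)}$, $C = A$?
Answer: $\frac{9779}{2} \approx 4889.5$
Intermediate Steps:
$w = 2$ ($w = 4 - 2 = 2$)
$z{\left(r,m \right)} = - \frac{1}{4}$ ($z{\left(r,m \right)} = \left(- \frac{1}{4}\right) 1 = - \frac{1}{4}$)
$C = 2$
$B = -6$ ($B = 2 \left(\left(-1\right) 3\right) = 2 \left(-3\right) = -6$)
$j = \frac{5}{4}$ ($j = 1 - - \frac{1}{4} = 1 + \frac{1}{4} = \frac{5}{4} \approx 1.25$)
$I{\left(n,W \right)} = \frac{3}{4}$ ($I{\left(n,W \right)} = 2 - \frac{5}{4} = \frac{3}{4}$)
$w \left(\left(-52\right) \left(-47\right) + I{\left(8,B \right)}\right) = 2 \left(\left(-52\right) \left(-47\right) + \frac{3}{4}\right) = 2 \left(2444 + \frac{3}{4}\right) = 2 \cdot \frac{9779}{4} = \frac{9779}{2}$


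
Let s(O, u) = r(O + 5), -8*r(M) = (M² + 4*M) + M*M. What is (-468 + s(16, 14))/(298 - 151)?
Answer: -785/196 ≈ -4.0051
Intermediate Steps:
r(M) = -M/2 - M²/4 (r(M) = -((M² + 4*M) + M*M)/8 = -((M² + 4*M) + M²)/8 = -(2*M² + 4*M)/8 = -M/2 - M²/4)
s(O, u) = -(5 + O)*(7 + O)/4 (s(O, u) = -(O + 5)*(2 + (O + 5))/4 = -(5 + O)*(2 + (5 + O))/4 = -(5 + O)*(7 + O)/4)
(-468 + s(16, 14))/(298 - 151) = (-468 - (5 + 16)*(7 + 16)/4)/(298 - 151) = (-468 - ¼*21*23)/147 = (-468 - 483/4)*(1/147) = -2355/4*1/147 = -785/196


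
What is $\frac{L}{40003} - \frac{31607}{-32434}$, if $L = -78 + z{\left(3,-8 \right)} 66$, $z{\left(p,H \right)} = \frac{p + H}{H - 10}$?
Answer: $\frac{3787318777}{3892371906} \approx 0.97301$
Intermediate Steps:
$z{\left(p,H \right)} = \frac{H + p}{-10 + H}$
$L = - \frac{179}{3}$ ($L = -78 + \frac{-8 + 3}{-10 - 8} \cdot 66 = -78 + \frac{1}{-18} \left(-5\right) 66 = -78 + \left(- \frac{1}{18}\right) \left(-5\right) 66 = -78 + \frac{5}{18} \cdot 66 = -78 + \frac{55}{3} = - \frac{179}{3} \approx -59.667$)
$\frac{L}{40003} - \frac{31607}{-32434} = - \frac{179}{3 \cdot 40003} - \frac{31607}{-32434} = \left(- \frac{179}{3}\right) \frac{1}{40003} - - \frac{31607}{32434} = - \frac{179}{120009} + \frac{31607}{32434} = \frac{3787318777}{3892371906}$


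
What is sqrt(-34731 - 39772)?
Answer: I*sqrt(74503) ≈ 272.95*I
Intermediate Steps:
sqrt(-34731 - 39772) = sqrt(-74503) = I*sqrt(74503)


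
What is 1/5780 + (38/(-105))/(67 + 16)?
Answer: -8437/2014908 ≈ -0.0041873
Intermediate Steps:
1/5780 + (38/(-105))/(67 + 16) = 1/5780 + (38*(-1/105))/83 = 1/5780 - 38/105*1/83 = 1/5780 - 38/8715 = -8437/2014908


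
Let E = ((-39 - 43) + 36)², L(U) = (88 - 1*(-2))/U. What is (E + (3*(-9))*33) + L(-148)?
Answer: 90605/74 ≈ 1224.4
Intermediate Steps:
L(U) = 90/U (L(U) = (88 + 2)/U = 90/U)
E = 2116 (E = (-82 + 36)² = (-46)² = 2116)
(E + (3*(-9))*33) + L(-148) = (2116 + (3*(-9))*33) + 90/(-148) = (2116 - 27*33) + 90*(-1/148) = (2116 - 891) - 45/74 = 1225 - 45/74 = 90605/74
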